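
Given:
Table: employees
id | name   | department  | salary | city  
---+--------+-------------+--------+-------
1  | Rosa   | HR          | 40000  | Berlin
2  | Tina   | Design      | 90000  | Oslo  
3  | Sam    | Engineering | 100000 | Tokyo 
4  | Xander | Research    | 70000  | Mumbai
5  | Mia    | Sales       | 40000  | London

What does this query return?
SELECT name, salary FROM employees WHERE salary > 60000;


Filtering: salary > 60000
Matching: 3 rows

3 rows:
Tina, 90000
Sam, 100000
Xander, 70000


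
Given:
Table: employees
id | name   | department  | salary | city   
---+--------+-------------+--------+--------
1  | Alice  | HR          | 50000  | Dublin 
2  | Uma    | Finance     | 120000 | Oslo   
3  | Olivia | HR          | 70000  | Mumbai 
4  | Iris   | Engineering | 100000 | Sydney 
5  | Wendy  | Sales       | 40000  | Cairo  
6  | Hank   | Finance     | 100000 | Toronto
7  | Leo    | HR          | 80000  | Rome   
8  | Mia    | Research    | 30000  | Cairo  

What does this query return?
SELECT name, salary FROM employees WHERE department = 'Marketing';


Filtering: department = 'Marketing'
Matching rows: 0

Empty result set (0 rows)


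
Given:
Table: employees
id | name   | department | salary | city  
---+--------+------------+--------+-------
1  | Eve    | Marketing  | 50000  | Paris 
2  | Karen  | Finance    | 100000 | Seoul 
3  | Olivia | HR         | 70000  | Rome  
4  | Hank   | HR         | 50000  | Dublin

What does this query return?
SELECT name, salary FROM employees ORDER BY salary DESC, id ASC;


Sorting by salary DESC, then id ASC for ties

4 rows:
Karen, 100000
Olivia, 70000
Eve, 50000
Hank, 50000


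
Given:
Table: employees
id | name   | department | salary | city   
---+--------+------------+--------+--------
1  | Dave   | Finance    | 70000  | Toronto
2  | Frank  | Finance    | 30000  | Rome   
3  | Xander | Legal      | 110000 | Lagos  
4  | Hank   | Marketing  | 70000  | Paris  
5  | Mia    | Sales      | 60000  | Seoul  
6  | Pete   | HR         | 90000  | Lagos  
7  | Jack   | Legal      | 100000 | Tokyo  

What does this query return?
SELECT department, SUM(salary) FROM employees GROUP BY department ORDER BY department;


Summing salary within each department:
  Finance: 70000 + 30000 = 100000
  HR: 90000 = 90000
  Legal: 110000 + 100000 = 210000
  Marketing: 70000 = 70000
  Sales: 60000 = 60000


5 groups:
Finance, 100000
HR, 90000
Legal, 210000
Marketing, 70000
Sales, 60000


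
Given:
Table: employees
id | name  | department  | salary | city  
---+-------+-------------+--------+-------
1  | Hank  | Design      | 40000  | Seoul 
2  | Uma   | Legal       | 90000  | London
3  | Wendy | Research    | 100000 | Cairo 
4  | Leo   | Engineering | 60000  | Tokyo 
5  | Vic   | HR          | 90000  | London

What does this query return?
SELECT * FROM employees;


SELECT * returns all 5 rows with all columns

5 rows:
1, Hank, Design, 40000, Seoul
2, Uma, Legal, 90000, London
3, Wendy, Research, 100000, Cairo
4, Leo, Engineering, 60000, Tokyo
5, Vic, HR, 90000, London


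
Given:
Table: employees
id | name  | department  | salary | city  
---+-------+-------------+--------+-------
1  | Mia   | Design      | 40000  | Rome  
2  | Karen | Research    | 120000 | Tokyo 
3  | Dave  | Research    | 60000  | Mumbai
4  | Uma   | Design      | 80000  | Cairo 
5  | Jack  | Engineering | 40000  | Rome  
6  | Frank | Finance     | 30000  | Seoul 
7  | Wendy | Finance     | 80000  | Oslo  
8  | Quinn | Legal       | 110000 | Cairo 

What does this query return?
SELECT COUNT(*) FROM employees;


COUNT(*) counts all rows

8


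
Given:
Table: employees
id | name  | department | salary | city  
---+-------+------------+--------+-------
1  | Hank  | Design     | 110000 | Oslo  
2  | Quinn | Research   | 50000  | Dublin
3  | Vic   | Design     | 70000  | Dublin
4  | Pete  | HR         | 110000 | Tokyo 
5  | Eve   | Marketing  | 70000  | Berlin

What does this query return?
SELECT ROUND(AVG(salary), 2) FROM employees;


SUM(salary) = 410000
COUNT = 5
ROUND(AVG, 2) = ROUND(410000 / 5, 2) = 82000.0

82000.0


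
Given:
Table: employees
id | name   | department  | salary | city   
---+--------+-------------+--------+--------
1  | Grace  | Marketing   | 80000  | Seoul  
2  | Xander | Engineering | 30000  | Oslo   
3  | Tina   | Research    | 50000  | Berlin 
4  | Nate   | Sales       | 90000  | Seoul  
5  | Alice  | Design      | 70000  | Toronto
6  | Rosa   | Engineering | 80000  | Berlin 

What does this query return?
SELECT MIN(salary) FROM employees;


Salaries: 80000, 30000, 50000, 90000, 70000, 80000
MIN = 30000

30000


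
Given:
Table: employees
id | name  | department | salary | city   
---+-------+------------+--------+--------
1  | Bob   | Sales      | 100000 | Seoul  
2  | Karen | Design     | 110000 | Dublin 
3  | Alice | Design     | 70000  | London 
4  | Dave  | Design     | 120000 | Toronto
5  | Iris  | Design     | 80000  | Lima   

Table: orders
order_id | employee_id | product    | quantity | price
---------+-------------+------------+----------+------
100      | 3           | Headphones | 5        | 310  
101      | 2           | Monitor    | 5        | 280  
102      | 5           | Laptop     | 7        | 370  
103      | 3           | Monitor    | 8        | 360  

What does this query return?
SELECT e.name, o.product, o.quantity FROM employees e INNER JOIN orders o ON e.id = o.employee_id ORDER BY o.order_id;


Joining employees.id = orders.employee_id:
  employee Alice (id=3) -> order Headphones
  employee Karen (id=2) -> order Monitor
  employee Iris (id=5) -> order Laptop
  employee Alice (id=3) -> order Monitor


4 rows:
Alice, Headphones, 5
Karen, Monitor, 5
Iris, Laptop, 7
Alice, Monitor, 8


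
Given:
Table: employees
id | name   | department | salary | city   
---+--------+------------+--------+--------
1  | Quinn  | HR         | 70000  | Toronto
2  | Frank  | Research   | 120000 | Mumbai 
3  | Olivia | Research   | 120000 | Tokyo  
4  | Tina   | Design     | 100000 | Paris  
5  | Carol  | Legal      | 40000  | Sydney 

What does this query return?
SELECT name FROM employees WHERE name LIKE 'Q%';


LIKE 'Q%' matches names starting with 'Q'
Matching: 1

1 rows:
Quinn


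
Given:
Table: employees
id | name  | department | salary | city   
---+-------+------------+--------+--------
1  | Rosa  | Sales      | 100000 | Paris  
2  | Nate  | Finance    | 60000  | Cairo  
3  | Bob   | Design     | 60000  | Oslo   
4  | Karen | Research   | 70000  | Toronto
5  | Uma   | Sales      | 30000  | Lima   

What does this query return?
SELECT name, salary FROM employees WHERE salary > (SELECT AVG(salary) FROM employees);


Subquery: AVG(salary) = 64000.0
Filtering: salary > 64000.0
  Rosa (100000) -> MATCH
  Karen (70000) -> MATCH


2 rows:
Rosa, 100000
Karen, 70000


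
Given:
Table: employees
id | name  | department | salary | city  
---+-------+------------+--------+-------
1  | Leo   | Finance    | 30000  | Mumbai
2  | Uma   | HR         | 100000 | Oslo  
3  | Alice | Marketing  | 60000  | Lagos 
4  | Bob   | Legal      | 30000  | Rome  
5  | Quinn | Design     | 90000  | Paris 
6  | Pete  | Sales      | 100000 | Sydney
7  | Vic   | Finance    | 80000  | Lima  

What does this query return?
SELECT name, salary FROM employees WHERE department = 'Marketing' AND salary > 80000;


Filtering: department = 'Marketing' AND salary > 80000
Matching: 0 rows

Empty result set (0 rows)


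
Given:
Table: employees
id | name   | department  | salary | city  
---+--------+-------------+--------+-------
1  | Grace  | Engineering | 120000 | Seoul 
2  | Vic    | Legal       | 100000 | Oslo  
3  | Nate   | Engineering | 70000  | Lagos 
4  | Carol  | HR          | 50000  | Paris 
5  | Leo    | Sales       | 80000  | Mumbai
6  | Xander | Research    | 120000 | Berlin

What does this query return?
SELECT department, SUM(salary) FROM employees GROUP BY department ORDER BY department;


Summing salary within each department:
  Engineering: 120000 + 70000 = 190000
  HR: 50000 = 50000
  Legal: 100000 = 100000
  Research: 120000 = 120000
  Sales: 80000 = 80000


5 groups:
Engineering, 190000
HR, 50000
Legal, 100000
Research, 120000
Sales, 80000


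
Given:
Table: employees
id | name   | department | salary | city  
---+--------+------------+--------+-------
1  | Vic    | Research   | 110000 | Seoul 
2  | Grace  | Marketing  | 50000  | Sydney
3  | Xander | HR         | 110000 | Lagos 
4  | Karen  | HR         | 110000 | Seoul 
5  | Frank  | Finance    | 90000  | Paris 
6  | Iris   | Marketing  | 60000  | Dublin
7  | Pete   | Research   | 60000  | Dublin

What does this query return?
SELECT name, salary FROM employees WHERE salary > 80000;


Filtering: salary > 80000
Matching: 4 rows

4 rows:
Vic, 110000
Xander, 110000
Karen, 110000
Frank, 90000


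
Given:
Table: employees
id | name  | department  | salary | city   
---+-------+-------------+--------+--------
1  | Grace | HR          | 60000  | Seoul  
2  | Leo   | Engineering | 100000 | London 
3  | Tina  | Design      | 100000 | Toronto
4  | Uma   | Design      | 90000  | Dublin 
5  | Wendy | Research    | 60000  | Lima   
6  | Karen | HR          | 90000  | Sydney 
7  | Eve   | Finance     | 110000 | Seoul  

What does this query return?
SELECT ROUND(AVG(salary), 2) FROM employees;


SUM(salary) = 610000
COUNT = 7
ROUND(AVG, 2) = ROUND(610000 / 7, 2) = 87142.86

87142.86


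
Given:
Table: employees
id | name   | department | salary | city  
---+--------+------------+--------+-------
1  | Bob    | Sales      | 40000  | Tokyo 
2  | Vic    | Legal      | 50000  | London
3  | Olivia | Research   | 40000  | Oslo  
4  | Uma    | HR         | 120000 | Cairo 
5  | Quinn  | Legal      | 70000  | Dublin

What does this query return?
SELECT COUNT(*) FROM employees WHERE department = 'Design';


Counting rows where department = 'Design'


0


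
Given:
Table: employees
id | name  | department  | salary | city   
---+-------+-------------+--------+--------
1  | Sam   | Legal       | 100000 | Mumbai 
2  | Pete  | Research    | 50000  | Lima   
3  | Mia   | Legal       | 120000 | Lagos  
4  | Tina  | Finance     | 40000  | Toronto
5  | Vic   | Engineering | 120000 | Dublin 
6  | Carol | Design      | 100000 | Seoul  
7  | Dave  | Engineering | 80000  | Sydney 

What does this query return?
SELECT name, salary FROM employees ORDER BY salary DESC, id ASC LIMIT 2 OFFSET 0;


Sort by salary DESC (id ASC tiebreak), then skip 0 and take 2
Rows 1 through 2

2 rows:
Mia, 120000
Vic, 120000


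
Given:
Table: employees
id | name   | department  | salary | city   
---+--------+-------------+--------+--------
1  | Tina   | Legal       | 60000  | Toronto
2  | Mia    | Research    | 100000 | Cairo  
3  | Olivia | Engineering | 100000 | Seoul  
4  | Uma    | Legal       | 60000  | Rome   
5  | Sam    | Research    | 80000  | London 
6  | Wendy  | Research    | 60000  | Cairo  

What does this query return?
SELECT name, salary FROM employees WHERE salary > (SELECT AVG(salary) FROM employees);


Subquery: AVG(salary) = 76666.67
Filtering: salary > 76666.67
  Mia (100000) -> MATCH
  Olivia (100000) -> MATCH
  Sam (80000) -> MATCH


3 rows:
Mia, 100000
Olivia, 100000
Sam, 80000


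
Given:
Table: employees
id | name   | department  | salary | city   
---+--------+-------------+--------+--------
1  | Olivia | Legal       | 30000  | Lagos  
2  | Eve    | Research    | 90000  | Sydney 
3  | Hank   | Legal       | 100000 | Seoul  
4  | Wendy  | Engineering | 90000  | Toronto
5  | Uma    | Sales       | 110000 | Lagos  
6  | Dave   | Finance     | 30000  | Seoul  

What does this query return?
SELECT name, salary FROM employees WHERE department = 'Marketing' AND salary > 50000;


Filtering: department = 'Marketing' AND salary > 50000
Matching: 0 rows

Empty result set (0 rows)


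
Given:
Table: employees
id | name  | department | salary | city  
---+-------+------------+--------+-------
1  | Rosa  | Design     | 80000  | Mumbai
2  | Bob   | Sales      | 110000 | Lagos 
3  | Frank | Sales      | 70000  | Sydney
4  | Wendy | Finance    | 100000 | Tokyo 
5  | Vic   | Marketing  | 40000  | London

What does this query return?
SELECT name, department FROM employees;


Projecting columns: name, department

5 rows:
Rosa, Design
Bob, Sales
Frank, Sales
Wendy, Finance
Vic, Marketing


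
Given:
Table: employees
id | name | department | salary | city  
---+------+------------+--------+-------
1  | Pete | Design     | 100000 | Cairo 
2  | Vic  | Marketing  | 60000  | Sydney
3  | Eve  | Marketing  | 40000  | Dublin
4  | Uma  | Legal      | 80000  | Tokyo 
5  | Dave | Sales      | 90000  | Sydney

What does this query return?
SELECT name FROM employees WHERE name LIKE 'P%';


LIKE 'P%' matches names starting with 'P'
Matching: 1

1 rows:
Pete


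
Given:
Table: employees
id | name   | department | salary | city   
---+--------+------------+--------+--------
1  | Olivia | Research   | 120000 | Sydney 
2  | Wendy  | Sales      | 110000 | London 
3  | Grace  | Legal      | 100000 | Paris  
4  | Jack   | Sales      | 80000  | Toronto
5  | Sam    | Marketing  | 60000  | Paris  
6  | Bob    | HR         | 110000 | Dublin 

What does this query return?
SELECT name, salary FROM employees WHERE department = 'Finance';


Filtering: department = 'Finance'
Matching rows: 0

Empty result set (0 rows)


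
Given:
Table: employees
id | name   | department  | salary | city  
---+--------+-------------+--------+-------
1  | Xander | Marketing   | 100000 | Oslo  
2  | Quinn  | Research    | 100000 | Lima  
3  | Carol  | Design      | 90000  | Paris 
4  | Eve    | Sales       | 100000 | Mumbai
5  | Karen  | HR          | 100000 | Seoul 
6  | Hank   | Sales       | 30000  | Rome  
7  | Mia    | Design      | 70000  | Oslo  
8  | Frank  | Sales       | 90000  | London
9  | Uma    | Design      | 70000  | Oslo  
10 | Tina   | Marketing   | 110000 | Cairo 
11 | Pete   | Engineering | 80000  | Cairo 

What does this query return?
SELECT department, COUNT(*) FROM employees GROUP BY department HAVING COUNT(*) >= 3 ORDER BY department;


Groups with count >= 3:
  Design: 3 -> PASS
  Sales: 3 -> PASS
  Engineering: 1 -> filtered out
  HR: 1 -> filtered out
  Marketing: 2 -> filtered out
  Research: 1 -> filtered out


2 groups:
Design, 3
Sales, 3


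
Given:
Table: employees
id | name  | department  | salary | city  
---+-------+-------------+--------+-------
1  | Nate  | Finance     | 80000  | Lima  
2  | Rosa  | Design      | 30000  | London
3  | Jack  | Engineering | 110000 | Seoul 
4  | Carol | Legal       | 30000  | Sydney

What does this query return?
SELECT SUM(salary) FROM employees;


SUM(salary) = 80000 + 30000 + 110000 + 30000 = 250000

250000


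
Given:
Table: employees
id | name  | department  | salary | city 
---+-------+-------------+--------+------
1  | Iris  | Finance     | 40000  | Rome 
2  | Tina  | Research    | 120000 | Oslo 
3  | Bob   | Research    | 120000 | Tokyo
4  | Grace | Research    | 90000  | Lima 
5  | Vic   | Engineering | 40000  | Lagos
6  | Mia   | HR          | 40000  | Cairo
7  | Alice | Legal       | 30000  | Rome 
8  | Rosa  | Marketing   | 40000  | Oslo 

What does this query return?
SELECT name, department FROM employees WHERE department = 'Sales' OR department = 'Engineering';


Filtering: department = 'Sales' OR 'Engineering'
Matching: 1 rows

1 rows:
Vic, Engineering


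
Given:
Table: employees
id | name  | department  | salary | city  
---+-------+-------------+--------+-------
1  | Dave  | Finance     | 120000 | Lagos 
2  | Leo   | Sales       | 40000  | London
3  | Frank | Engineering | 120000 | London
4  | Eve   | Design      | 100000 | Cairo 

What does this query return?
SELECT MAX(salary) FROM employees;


Salaries: 120000, 40000, 120000, 100000
MAX = 120000

120000


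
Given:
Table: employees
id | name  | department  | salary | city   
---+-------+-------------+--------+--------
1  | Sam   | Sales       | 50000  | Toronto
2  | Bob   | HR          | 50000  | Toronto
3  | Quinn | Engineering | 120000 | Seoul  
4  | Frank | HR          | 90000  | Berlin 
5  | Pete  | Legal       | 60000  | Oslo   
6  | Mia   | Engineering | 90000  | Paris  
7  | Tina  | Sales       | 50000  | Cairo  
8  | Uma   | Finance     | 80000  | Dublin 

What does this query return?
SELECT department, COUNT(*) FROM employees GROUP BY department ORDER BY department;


Assigning each row to its department group:
  Sam -> Sales
  Bob -> HR
  Quinn -> Engineering
  Frank -> HR
  Pete -> Legal
  Mia -> Engineering
  Tina -> Sales
  Uma -> Finance


5 groups:
Engineering, 2
Finance, 1
HR, 2
Legal, 1
Sales, 2


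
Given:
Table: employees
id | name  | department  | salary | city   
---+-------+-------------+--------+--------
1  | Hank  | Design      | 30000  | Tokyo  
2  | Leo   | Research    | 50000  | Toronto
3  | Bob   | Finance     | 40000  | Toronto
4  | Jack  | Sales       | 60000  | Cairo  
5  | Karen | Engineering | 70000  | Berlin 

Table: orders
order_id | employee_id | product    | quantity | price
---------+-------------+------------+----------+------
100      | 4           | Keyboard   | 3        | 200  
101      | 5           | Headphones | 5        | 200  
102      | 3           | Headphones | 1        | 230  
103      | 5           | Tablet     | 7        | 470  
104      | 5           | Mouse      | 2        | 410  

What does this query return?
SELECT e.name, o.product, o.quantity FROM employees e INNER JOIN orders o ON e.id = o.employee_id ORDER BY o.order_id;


Joining employees.id = orders.employee_id:
  employee Jack (id=4) -> order Keyboard
  employee Karen (id=5) -> order Headphones
  employee Bob (id=3) -> order Headphones
  employee Karen (id=5) -> order Tablet
  employee Karen (id=5) -> order Mouse


5 rows:
Jack, Keyboard, 3
Karen, Headphones, 5
Bob, Headphones, 1
Karen, Tablet, 7
Karen, Mouse, 2


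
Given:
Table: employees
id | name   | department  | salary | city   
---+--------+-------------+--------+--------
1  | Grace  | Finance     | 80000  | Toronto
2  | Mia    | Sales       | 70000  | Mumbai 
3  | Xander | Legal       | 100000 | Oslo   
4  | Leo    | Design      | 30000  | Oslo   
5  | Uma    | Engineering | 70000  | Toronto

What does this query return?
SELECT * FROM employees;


SELECT * returns all 5 rows with all columns

5 rows:
1, Grace, Finance, 80000, Toronto
2, Mia, Sales, 70000, Mumbai
3, Xander, Legal, 100000, Oslo
4, Leo, Design, 30000, Oslo
5, Uma, Engineering, 70000, Toronto


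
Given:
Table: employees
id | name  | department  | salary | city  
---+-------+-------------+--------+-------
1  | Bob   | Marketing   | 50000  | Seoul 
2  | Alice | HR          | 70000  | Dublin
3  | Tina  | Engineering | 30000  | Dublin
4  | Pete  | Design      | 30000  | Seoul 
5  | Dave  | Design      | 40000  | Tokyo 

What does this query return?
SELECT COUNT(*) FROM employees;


COUNT(*) counts all rows

5


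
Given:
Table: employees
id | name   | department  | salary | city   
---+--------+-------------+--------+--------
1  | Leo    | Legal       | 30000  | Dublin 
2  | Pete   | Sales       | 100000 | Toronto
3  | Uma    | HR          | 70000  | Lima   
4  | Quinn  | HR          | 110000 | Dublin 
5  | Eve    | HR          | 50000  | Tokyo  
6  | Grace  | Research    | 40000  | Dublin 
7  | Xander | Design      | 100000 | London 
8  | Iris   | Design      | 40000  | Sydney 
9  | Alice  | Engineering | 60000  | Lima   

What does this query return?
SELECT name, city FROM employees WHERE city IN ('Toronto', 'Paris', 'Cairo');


Filtering: city IN ('Toronto', 'Paris', 'Cairo')
Matching: 1 rows

1 rows:
Pete, Toronto


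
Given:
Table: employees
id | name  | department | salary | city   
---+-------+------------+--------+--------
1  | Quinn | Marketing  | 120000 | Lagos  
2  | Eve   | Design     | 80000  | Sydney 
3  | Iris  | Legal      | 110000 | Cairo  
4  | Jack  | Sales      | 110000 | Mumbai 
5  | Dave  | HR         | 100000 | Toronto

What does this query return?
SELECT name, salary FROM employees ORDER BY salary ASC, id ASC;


Sorting by salary ASC, then id ASC for ties

5 rows:
Eve, 80000
Dave, 100000
Iris, 110000
Jack, 110000
Quinn, 120000


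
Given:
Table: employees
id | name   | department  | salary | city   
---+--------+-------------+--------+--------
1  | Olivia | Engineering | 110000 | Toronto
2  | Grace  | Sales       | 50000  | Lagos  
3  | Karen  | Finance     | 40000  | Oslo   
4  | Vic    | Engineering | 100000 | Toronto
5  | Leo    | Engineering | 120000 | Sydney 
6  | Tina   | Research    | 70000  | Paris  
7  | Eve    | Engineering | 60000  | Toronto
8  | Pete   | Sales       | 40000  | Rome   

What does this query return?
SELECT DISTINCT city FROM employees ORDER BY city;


All 'city' values (row order): Toronto, Lagos, Oslo, Toronto, Sydney, Paris, Toronto, Rome
Removing duplicates leaves 6 unique value(s).

6 values:
Lagos
Oslo
Paris
Rome
Sydney
Toronto


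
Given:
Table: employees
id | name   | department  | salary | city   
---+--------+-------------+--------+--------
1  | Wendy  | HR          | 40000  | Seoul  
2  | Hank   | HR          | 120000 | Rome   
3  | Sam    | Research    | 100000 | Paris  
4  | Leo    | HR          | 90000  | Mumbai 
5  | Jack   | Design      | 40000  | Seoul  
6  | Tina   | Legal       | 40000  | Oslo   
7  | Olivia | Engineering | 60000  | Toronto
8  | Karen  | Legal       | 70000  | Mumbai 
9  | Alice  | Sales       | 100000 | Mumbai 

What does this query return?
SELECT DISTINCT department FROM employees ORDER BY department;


All 'department' values (row order): HR, HR, Research, HR, Design, Legal, Engineering, Legal, Sales
Removing duplicates leaves 6 unique value(s).

6 values:
Design
Engineering
HR
Legal
Research
Sales


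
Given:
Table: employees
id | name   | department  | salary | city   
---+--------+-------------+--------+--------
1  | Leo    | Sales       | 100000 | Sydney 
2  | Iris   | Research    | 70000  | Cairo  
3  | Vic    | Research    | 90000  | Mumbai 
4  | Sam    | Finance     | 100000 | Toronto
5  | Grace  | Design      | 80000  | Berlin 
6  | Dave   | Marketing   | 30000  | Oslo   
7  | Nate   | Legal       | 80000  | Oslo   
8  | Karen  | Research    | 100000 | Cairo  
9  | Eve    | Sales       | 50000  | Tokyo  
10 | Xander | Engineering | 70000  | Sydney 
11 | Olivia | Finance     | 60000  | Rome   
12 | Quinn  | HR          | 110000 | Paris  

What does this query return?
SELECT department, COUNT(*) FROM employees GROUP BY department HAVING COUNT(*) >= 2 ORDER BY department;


Groups with count >= 2:
  Finance: 2 -> PASS
  Research: 3 -> PASS
  Sales: 2 -> PASS
  Design: 1 -> filtered out
  Engineering: 1 -> filtered out
  HR: 1 -> filtered out
  Legal: 1 -> filtered out
  Marketing: 1 -> filtered out


3 groups:
Finance, 2
Research, 3
Sales, 2


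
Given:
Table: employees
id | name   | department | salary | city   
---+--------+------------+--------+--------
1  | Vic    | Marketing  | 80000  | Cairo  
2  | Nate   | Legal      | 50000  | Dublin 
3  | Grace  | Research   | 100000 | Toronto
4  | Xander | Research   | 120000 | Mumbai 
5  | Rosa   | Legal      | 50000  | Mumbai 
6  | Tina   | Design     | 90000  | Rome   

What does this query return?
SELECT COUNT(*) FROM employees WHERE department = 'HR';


Counting rows where department = 'HR'


0


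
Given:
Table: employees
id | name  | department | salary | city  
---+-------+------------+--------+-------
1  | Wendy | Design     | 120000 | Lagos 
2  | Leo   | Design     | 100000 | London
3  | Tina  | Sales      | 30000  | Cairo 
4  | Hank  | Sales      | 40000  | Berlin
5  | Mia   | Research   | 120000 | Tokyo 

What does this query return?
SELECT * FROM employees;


SELECT * returns all 5 rows with all columns

5 rows:
1, Wendy, Design, 120000, Lagos
2, Leo, Design, 100000, London
3, Tina, Sales, 30000, Cairo
4, Hank, Sales, 40000, Berlin
5, Mia, Research, 120000, Tokyo


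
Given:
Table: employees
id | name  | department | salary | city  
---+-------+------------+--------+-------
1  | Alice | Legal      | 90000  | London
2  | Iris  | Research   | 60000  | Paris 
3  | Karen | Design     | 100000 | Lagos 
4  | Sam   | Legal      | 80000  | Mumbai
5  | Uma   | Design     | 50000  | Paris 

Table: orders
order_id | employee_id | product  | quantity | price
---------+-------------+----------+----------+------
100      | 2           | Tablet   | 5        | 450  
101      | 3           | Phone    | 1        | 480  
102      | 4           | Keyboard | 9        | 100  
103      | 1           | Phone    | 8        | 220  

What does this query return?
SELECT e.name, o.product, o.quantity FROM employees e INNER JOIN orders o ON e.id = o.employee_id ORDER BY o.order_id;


Joining employees.id = orders.employee_id:
  employee Iris (id=2) -> order Tablet
  employee Karen (id=3) -> order Phone
  employee Sam (id=4) -> order Keyboard
  employee Alice (id=1) -> order Phone


4 rows:
Iris, Tablet, 5
Karen, Phone, 1
Sam, Keyboard, 9
Alice, Phone, 8


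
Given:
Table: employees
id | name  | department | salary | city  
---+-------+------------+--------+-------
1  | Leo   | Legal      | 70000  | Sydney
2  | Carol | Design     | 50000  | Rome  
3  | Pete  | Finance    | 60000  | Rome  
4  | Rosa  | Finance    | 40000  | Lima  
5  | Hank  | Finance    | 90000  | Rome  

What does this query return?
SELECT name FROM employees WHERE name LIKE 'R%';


LIKE 'R%' matches names starting with 'R'
Matching: 1

1 rows:
Rosa


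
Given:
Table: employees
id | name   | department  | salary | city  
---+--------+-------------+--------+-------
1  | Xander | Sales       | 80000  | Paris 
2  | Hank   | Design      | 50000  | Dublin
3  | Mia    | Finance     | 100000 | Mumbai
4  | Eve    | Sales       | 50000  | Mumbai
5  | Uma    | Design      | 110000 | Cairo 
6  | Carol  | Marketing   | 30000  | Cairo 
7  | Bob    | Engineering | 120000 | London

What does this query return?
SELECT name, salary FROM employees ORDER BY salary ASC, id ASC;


Sorting by salary ASC, then id ASC for ties

7 rows:
Carol, 30000
Hank, 50000
Eve, 50000
Xander, 80000
Mia, 100000
Uma, 110000
Bob, 120000


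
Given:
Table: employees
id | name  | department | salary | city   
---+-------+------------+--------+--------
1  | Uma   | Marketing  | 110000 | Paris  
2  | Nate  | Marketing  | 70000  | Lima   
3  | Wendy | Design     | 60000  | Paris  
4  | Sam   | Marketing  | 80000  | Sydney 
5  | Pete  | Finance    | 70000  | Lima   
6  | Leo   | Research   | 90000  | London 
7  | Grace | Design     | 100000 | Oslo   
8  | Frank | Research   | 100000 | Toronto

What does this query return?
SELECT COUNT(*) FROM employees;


COUNT(*) counts all rows

8


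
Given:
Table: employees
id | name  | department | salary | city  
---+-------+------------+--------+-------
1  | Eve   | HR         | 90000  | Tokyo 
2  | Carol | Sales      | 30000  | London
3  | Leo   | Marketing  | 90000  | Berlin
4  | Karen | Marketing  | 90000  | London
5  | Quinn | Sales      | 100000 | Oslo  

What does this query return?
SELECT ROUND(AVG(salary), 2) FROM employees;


SUM(salary) = 400000
COUNT = 5
ROUND(AVG, 2) = ROUND(400000 / 5, 2) = 80000.0

80000.0


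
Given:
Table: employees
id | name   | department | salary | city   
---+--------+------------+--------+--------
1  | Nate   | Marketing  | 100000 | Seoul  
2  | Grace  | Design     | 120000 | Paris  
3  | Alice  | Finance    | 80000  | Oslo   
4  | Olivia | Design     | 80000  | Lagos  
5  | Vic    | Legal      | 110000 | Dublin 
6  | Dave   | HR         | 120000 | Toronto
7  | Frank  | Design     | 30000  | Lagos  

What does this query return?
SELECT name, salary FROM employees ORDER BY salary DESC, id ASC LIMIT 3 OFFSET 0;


Sort by salary DESC (id ASC tiebreak), then skip 0 and take 3
Rows 1 through 3

3 rows:
Grace, 120000
Dave, 120000
Vic, 110000


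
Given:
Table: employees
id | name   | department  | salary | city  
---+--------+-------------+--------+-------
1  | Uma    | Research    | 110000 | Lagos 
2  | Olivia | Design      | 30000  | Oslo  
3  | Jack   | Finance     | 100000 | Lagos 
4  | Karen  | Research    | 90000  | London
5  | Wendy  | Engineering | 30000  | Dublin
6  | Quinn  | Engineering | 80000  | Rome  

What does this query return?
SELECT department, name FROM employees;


Projecting columns: department, name

6 rows:
Research, Uma
Design, Olivia
Finance, Jack
Research, Karen
Engineering, Wendy
Engineering, Quinn


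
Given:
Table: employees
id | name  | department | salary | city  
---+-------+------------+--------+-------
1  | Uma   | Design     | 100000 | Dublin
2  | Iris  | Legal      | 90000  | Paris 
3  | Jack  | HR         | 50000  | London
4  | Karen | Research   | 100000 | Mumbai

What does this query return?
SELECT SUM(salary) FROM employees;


SUM(salary) = 100000 + 90000 + 50000 + 100000 = 340000

340000


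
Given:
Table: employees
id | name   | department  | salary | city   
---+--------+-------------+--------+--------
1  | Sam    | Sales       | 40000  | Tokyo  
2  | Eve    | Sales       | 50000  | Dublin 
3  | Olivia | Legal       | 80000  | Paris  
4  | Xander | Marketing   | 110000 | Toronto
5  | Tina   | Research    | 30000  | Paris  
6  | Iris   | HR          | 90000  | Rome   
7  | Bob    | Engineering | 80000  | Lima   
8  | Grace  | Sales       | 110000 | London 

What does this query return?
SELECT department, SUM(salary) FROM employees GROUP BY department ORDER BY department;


Summing salary within each department:
  Engineering: 80000 = 80000
  HR: 90000 = 90000
  Legal: 80000 = 80000
  Marketing: 110000 = 110000
  Research: 30000 = 30000
  Sales: 40000 + 50000 + 110000 = 200000


6 groups:
Engineering, 80000
HR, 90000
Legal, 80000
Marketing, 110000
Research, 30000
Sales, 200000


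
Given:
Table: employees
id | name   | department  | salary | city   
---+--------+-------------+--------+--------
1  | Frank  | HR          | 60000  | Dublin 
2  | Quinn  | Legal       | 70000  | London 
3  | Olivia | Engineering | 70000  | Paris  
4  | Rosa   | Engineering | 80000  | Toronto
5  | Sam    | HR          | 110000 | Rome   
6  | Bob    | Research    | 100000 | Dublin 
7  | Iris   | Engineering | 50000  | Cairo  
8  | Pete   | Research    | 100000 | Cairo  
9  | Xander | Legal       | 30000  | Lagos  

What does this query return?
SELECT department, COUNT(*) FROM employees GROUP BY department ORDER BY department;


Assigning each row to its department group:
  Frank -> HR
  Quinn -> Legal
  Olivia -> Engineering
  Rosa -> Engineering
  Sam -> HR
  Bob -> Research
  Iris -> Engineering
  Pete -> Research
  Xander -> Legal


4 groups:
Engineering, 3
HR, 2
Legal, 2
Research, 2


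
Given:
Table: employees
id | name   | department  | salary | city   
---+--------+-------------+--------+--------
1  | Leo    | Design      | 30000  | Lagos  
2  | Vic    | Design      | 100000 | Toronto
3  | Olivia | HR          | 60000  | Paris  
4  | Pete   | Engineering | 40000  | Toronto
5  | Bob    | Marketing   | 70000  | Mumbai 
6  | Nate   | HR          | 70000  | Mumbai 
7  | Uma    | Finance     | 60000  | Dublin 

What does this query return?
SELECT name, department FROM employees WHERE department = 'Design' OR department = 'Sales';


Filtering: department = 'Design' OR 'Sales'
Matching: 2 rows

2 rows:
Leo, Design
Vic, Design


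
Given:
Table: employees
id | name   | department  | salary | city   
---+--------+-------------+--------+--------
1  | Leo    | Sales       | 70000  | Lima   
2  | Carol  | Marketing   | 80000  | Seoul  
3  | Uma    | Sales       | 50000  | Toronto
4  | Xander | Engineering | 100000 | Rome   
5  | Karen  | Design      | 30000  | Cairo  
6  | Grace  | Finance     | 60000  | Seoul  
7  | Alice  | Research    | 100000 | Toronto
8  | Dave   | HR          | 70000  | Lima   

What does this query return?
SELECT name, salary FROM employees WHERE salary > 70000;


Filtering: salary > 70000
Matching: 3 rows

3 rows:
Carol, 80000
Xander, 100000
Alice, 100000


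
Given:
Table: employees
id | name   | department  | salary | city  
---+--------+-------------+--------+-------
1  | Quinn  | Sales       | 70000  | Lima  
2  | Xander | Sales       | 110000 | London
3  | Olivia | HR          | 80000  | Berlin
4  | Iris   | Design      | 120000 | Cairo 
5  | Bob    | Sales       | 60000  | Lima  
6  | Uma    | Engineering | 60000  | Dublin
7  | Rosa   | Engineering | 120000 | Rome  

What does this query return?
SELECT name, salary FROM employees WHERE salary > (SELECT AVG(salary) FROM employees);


Subquery: AVG(salary) = 88571.43
Filtering: salary > 88571.43
  Xander (110000) -> MATCH
  Iris (120000) -> MATCH
  Rosa (120000) -> MATCH


3 rows:
Xander, 110000
Iris, 120000
Rosa, 120000


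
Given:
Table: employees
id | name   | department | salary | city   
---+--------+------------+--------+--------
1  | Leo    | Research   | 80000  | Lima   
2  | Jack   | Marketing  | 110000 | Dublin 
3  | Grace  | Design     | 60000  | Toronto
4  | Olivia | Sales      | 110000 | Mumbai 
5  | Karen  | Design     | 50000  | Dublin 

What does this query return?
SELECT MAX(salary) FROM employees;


Salaries: 80000, 110000, 60000, 110000, 50000
MAX = 110000

110000


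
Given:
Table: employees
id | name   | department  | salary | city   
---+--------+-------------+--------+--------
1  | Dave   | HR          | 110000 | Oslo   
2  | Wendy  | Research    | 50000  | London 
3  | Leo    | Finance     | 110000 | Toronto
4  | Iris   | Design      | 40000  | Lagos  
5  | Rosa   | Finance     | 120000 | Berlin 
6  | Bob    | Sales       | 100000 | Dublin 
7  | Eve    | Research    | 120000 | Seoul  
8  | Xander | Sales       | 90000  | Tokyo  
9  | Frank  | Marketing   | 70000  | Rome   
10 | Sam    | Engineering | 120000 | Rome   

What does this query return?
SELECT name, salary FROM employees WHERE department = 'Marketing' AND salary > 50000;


Filtering: department = 'Marketing' AND salary > 50000
Matching: 1 rows

1 rows:
Frank, 70000


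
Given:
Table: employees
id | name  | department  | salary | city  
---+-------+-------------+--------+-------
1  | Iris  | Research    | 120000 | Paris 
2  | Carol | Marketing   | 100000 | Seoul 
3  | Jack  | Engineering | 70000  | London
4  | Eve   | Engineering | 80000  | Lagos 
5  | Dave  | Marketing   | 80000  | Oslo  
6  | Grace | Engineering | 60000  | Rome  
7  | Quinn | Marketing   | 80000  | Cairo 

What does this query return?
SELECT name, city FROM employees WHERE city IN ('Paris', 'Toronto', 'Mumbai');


Filtering: city IN ('Paris', 'Toronto', 'Mumbai')
Matching: 1 rows

1 rows:
Iris, Paris


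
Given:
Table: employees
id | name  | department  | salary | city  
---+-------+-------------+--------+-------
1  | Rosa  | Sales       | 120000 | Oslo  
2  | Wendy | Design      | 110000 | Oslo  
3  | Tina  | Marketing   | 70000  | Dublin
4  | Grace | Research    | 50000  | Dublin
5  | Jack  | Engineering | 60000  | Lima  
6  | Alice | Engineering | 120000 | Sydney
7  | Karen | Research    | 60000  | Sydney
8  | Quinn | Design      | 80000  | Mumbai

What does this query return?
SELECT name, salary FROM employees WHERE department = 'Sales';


Filtering: department = 'Sales'
Matching rows: 1

1 rows:
Rosa, 120000


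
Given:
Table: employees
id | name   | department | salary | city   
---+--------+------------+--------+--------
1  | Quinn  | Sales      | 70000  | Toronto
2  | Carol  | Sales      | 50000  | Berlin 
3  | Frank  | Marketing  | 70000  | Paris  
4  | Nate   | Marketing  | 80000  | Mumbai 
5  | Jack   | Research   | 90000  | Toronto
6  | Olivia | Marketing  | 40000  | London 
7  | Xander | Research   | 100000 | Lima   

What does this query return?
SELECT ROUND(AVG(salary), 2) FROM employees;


SUM(salary) = 500000
COUNT = 7
ROUND(AVG, 2) = ROUND(500000 / 7, 2) = 71428.57

71428.57


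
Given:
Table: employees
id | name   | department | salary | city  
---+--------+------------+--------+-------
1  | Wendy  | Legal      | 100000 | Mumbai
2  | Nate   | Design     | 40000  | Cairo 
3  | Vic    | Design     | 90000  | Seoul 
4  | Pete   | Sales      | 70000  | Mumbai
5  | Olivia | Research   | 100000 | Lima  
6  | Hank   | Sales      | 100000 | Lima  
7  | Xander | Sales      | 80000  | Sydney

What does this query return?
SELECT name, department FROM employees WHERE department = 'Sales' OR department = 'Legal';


Filtering: department = 'Sales' OR 'Legal'
Matching: 4 rows

4 rows:
Wendy, Legal
Pete, Sales
Hank, Sales
Xander, Sales


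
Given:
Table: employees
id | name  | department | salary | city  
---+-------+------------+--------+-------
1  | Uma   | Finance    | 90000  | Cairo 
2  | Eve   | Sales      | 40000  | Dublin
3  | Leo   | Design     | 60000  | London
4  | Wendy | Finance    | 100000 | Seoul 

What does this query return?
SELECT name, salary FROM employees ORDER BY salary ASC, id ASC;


Sorting by salary ASC, then id ASC for ties

4 rows:
Eve, 40000
Leo, 60000
Uma, 90000
Wendy, 100000


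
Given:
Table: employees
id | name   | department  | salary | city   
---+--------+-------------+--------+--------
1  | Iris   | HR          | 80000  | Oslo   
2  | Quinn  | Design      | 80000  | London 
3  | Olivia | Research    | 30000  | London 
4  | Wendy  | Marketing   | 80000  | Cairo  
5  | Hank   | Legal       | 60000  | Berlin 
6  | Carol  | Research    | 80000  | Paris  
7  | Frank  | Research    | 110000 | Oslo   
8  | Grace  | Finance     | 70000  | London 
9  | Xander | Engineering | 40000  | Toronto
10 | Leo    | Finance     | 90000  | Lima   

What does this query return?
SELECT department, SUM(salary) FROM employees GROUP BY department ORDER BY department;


Summing salary within each department:
  Design: 80000 = 80000
  Engineering: 40000 = 40000
  Finance: 70000 + 90000 = 160000
  HR: 80000 = 80000
  Legal: 60000 = 60000
  Marketing: 80000 = 80000
  Research: 30000 + 80000 + 110000 = 220000


7 groups:
Design, 80000
Engineering, 40000
Finance, 160000
HR, 80000
Legal, 60000
Marketing, 80000
Research, 220000


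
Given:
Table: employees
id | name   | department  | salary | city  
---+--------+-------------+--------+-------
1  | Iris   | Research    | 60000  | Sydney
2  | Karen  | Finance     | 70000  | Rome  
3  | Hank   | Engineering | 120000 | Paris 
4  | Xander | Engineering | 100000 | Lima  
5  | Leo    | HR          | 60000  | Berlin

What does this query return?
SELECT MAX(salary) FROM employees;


Salaries: 60000, 70000, 120000, 100000, 60000
MAX = 120000

120000


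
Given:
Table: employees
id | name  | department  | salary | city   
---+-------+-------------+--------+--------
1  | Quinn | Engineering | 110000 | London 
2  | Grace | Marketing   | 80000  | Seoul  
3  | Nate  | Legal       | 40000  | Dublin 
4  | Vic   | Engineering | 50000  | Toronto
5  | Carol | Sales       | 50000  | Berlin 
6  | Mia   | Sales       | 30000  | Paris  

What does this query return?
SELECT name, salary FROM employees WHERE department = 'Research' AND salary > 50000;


Filtering: department = 'Research' AND salary > 50000
Matching: 0 rows

Empty result set (0 rows)


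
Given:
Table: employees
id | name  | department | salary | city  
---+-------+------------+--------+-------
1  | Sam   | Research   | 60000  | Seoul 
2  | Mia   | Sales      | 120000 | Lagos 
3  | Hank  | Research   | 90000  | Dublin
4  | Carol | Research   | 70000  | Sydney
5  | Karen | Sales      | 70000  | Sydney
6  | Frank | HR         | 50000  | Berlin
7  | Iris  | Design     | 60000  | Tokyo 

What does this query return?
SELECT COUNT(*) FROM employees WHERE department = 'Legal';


Counting rows where department = 'Legal'


0


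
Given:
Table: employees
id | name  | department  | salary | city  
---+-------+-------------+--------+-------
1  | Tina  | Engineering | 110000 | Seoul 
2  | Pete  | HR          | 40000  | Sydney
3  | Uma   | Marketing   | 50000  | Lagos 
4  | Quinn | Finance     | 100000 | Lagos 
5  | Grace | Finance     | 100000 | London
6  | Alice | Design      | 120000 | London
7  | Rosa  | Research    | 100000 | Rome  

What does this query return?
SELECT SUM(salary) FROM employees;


SUM(salary) = 110000 + 40000 + 50000 + 100000 + 100000 + 120000 + 100000 = 620000

620000


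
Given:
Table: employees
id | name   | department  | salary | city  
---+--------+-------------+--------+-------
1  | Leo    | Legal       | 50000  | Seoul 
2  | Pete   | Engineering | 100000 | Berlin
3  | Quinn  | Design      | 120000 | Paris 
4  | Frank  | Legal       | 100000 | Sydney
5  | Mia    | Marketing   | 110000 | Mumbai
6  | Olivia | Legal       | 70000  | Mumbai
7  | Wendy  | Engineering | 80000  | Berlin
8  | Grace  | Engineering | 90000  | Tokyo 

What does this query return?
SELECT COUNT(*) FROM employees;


COUNT(*) counts all rows

8
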